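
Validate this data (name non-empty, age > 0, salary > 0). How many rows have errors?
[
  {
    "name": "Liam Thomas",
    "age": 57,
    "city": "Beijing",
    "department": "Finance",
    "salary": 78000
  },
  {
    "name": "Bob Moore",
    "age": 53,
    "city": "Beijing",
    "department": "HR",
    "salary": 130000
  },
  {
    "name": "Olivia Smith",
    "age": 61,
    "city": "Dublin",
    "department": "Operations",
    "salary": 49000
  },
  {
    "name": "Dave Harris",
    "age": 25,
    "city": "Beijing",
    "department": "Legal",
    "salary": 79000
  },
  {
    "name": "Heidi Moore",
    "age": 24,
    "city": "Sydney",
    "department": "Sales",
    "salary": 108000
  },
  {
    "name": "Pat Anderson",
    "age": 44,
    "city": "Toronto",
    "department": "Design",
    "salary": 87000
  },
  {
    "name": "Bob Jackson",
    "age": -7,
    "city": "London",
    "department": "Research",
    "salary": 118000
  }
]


Validating 7 records:
Rules: name non-empty, age > 0, salary > 0

  Row 1 (Liam Thomas): OK
  Row 2 (Bob Moore): OK
  Row 3 (Olivia Smith): OK
  Row 4 (Dave Harris): OK
  Row 5 (Heidi Moore): OK
  Row 6 (Pat Anderson): OK
  Row 7 (Bob Jackson): negative age: -7

Total errors: 1

1 errors


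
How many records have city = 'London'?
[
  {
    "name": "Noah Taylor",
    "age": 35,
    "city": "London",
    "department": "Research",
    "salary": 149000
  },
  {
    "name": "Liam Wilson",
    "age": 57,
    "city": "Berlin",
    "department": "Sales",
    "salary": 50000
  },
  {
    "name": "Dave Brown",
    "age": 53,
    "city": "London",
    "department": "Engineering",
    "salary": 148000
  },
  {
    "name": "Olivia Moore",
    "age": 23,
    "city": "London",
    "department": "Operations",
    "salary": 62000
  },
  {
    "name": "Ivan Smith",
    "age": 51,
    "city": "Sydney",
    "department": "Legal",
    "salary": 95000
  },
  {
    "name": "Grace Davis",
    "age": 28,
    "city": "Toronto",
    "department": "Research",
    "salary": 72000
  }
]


Data: 6 records
Condition: city = 'London'

Checking each record:
  Noah Taylor: London MATCH
  Liam Wilson: Berlin
  Dave Brown: London MATCH
  Olivia Moore: London MATCH
  Ivan Smith: Sydney
  Grace Davis: Toronto

Count: 3

3


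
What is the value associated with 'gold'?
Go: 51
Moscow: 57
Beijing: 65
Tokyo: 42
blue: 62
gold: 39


Looking up key 'gold'
Value: 39

39


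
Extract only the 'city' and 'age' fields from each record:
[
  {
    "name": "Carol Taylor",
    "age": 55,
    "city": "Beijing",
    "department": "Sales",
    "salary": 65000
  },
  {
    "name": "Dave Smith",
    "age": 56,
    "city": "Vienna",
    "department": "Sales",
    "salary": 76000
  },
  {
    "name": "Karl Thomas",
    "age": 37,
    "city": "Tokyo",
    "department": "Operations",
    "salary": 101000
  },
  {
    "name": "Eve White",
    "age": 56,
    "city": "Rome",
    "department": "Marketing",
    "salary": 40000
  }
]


Original: 4 records with fields: name, age, city, department, salary
Keep: ['city', 'age']
Drop: ['name', 'department', 'salary']
Result: 4 records, 2 fields each

[
  {
    "city": "Beijing",
    "age": 55
  },
  {
    "city": "Vienna",
    "age": 56
  },
  {
    "city": "Tokyo",
    "age": 37
  },
  {
    "city": "Rome",
    "age": 56
  }
]


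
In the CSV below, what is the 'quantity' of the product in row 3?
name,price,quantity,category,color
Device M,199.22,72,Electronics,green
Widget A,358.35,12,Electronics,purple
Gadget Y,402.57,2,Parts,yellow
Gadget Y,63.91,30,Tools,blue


Query: Row 3 ('Gadget Y'), column 'quantity'
Value: 2

2


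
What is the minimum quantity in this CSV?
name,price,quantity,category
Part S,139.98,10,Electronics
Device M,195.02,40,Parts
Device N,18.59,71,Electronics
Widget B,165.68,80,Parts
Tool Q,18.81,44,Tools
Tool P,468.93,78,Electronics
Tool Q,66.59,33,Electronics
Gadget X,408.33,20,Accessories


Computing minimum quantity:
Values: [10, 40, 71, 80, 44, 78, 33, 20]
Min = 10

10


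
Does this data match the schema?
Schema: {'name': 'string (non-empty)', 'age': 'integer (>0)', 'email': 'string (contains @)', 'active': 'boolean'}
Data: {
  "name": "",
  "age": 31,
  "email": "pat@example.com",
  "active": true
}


Validating each field against schema:
  name: FAIL ("" is an empty string)
  age: OK (positive integer)
  email: OK (string with @)
  active: OK (boolean)

Result: INVALID (1 error: name)

INVALID (1 error: name)


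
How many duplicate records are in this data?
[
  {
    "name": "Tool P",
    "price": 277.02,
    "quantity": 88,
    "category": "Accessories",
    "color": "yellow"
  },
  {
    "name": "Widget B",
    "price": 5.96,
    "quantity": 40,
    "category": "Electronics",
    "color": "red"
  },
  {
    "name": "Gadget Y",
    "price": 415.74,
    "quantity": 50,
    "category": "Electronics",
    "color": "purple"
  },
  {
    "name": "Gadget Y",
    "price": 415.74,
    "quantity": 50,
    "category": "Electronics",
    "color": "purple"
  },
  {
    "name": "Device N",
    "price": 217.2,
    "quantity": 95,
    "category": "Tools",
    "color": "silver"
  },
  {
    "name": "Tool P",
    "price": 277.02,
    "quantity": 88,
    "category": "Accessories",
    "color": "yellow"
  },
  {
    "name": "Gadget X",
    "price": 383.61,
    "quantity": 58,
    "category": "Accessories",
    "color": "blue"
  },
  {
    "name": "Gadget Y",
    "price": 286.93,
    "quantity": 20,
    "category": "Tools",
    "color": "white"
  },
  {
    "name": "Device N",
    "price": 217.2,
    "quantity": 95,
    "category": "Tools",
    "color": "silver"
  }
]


Checking 9 records for duplicates:

  Row 1: Tool P ($277.02, qty 88)
  Row 2: Widget B ($5.96, qty 40)
  Row 3: Gadget Y ($415.74, qty 50)
  Row 4: Gadget Y ($415.74, qty 50) <-- DUPLICATE
  Row 5: Device N ($217.2, qty 95)
  Row 6: Tool P ($277.02, qty 88) <-- DUPLICATE
  Row 7: Gadget X ($383.61, qty 58)
  Row 8: Gadget Y ($286.93, qty 20)
  Row 9: Device N ($217.2, qty 95) <-- DUPLICATE

Duplicates found: 3
Unique records: 6

3 duplicates, 6 unique


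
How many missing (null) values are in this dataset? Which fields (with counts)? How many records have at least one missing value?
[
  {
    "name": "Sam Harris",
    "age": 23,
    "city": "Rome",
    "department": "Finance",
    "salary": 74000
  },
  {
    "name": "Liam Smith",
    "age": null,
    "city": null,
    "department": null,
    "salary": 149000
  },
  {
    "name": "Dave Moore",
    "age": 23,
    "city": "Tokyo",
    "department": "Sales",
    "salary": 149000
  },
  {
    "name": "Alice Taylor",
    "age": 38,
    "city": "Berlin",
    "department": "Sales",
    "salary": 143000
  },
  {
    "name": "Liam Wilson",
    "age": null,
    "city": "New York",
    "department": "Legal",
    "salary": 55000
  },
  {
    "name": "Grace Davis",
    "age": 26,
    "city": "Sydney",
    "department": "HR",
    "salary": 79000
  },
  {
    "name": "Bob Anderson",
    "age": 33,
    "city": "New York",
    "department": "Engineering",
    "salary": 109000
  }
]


Checking for missing (null) values in 7 records:

  Sam Harris: complete
  Liam Smith: age, city, department
  Dave Moore: complete
  Alice Taylor: complete
  Liam Wilson: age
  Grace Davis: complete
  Bob Anderson: complete

Per field:
  name: 0 missing
  age: 2 missing
  city: 1 missing
  department: 1 missing
  salary: 0 missing

Total missing values: 4
Records with any missing: 2

4 missing values (age: 2, city: 1, department: 1); 2 incomplete records


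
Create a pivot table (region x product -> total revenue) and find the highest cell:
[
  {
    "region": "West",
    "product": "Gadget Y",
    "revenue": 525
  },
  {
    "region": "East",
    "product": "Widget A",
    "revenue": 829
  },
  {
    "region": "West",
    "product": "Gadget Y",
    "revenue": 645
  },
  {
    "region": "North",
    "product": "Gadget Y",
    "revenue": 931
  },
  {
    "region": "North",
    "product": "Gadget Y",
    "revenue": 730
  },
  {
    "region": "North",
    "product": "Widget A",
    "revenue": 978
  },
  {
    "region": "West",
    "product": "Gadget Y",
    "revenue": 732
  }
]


Pivot: region (rows) x product (columns) -> total revenue

     Gadget Y      Widget A    
East             0           829  
North         1661           978  
West          1902             0  

Highest: West / Gadget Y = $1902

West / Gadget Y = $1902


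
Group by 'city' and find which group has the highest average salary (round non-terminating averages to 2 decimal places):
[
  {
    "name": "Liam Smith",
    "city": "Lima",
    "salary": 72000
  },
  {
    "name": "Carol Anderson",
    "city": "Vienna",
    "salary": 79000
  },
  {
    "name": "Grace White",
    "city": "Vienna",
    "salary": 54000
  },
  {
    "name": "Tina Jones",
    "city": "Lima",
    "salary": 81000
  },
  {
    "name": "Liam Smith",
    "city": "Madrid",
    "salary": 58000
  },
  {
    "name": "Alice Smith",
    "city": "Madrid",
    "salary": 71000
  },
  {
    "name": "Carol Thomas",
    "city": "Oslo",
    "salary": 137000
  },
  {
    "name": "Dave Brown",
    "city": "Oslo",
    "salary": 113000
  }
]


Group by: city

Groups:
  Lima: 2 people, avg salary = 153000/2 = $76500
  Madrid: 2 people, avg salary = 129000/2 = $64500
  Oslo: 2 people, avg salary = 250000/2 = $125000
  Vienna: 2 people, avg salary = 133000/2 = $66500

Highest average salary: Oslo ($125000)

Oslo ($125000)


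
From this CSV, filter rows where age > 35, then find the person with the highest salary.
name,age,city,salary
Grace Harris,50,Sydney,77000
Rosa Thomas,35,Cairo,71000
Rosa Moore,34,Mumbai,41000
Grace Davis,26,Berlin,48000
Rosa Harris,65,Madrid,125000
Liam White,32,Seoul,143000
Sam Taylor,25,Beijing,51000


Filter: age > 35
Sort by: salary (descending)

Filtered records (2):
  Rosa Harris, age 65, salary $125000
  Grace Harris, age 50, salary $77000

Highest salary: Rosa Harris ($125000)

Rosa Harris


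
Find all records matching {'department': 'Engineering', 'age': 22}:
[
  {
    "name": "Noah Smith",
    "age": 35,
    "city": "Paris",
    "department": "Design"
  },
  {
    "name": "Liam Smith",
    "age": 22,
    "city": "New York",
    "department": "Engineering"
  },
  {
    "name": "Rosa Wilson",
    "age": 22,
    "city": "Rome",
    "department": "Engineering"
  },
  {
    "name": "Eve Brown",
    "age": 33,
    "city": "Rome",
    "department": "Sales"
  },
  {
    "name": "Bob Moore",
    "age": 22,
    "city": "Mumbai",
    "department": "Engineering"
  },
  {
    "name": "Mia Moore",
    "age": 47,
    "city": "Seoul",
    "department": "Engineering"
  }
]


Search criteria: {'department': 'Engineering', 'age': 22}

Checking 6 records:
  Noah Smith: {department: Design, age: 35}
  Liam Smith: {department: Engineering, age: 22} <-- MATCH
  Rosa Wilson: {department: Engineering, age: 22} <-- MATCH
  Eve Brown: {department: Sales, age: 33}
  Bob Moore: {department: Engineering, age: 22} <-- MATCH
  Mia Moore: {department: Engineering, age: 47}

Matches: ["Liam Smith", "Rosa Wilson", "Bob Moore"]

["Liam Smith", "Rosa Wilson", "Bob Moore"]


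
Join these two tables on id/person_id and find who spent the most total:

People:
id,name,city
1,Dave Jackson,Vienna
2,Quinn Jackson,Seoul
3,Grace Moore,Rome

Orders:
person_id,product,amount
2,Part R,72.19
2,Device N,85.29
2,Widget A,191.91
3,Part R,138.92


Join on: people.id = orders.person_id

Joined rows:
  Quinn Jackson (Seoul) bought Part R for $72.19
  Quinn Jackson (Seoul) bought Device N for $85.29
  Quinn Jackson (Seoul) bought Widget A for $191.91
  Grace Moore (Rome) bought Part R for $138.92

Total per person:
  Quinn Jackson: $349.39
  Grace Moore: $138.92

Top spender: Quinn Jackson ($349.39)

Quinn Jackson ($349.39)


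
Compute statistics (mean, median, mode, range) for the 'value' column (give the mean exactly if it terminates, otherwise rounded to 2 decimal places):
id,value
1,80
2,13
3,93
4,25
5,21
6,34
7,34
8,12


Data: [80, 13, 93, 25, 21, 34, 34, 12]
Count: 8
Sum: 312
Mean: 312/8 = 39
Sorted: [12, 13, 21, 25, 34, 34, 80, 93]
Median: 29.5
Mode: 34 (2 times)
Range: 93 - 12 = 81
Min: 12, Max: 93

mean=39, median=29.5, mode=34, range=81


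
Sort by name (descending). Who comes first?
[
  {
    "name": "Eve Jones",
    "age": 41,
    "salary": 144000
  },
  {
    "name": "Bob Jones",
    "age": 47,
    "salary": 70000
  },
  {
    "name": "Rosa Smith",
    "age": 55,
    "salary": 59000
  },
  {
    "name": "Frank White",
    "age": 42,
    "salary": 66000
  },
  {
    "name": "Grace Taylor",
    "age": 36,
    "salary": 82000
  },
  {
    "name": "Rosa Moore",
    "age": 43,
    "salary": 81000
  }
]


Sort by: name (descending)

Sorted order:
  1. Rosa Smith (name = Rosa Smith)
  2. Rosa Moore (name = Rosa Moore)
  3. Grace Taylor (name = Grace Taylor)
  4. Frank White (name = Frank White)
  5. Eve Jones (name = Eve Jones)
  6. Bob Jones (name = Bob Jones)

First: Rosa Smith

Rosa Smith


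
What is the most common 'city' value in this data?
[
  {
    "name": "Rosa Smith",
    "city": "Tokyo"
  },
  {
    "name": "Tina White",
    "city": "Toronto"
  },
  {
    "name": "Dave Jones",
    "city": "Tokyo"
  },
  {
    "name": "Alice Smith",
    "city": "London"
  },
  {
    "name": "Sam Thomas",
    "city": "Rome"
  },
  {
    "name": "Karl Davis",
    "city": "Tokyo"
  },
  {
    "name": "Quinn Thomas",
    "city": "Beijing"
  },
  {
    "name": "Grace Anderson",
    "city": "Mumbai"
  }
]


Counting 'city' values across 8 records:

  Tokyo: 3 ###
  Toronto: 1 #
  London: 1 #
  Rome: 1 #
  Beijing: 1 #
  Mumbai: 1 #

Most common: Tokyo (3 times)

Tokyo (3 times)


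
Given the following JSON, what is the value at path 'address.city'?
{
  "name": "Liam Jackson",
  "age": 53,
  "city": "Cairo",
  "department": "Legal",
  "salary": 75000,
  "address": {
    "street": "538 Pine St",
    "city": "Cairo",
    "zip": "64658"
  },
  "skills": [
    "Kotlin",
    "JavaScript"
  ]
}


Query: address.city
Path: address -> city
Value: Cairo

Cairo


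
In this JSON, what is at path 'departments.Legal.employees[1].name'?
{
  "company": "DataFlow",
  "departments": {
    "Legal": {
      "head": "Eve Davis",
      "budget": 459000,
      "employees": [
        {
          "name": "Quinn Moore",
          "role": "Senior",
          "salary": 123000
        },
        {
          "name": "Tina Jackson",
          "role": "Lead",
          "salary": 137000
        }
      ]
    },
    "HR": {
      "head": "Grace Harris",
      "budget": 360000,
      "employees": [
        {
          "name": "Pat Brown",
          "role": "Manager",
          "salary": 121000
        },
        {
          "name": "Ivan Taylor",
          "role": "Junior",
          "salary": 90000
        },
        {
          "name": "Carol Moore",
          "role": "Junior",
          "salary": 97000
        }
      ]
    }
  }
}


Path: departments.Legal.employees[1].name

Navigate:
  -> departments
  -> Legal
  -> employees[1].name = 'Tina Jackson'

Tina Jackson


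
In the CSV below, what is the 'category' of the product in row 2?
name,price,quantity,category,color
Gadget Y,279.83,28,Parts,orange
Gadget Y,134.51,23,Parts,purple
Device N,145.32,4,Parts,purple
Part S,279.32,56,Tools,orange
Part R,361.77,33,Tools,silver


Query: Row 2 ('Gadget Y'), column 'category'
Value: Parts

Parts


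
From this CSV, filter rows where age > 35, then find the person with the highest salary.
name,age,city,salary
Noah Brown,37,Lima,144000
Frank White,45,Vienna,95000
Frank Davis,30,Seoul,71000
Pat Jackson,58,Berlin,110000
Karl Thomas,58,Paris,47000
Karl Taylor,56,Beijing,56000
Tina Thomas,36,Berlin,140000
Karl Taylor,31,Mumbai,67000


Filter: age > 35
Sort by: salary (descending)

Filtered records (6):
  Noah Brown, age 37, salary $144000
  Tina Thomas, age 36, salary $140000
  Pat Jackson, age 58, salary $110000
  Frank White, age 45, salary $95000
  Karl Taylor, age 56, salary $56000
  Karl Thomas, age 58, salary $47000

Highest salary: Noah Brown ($144000)

Noah Brown


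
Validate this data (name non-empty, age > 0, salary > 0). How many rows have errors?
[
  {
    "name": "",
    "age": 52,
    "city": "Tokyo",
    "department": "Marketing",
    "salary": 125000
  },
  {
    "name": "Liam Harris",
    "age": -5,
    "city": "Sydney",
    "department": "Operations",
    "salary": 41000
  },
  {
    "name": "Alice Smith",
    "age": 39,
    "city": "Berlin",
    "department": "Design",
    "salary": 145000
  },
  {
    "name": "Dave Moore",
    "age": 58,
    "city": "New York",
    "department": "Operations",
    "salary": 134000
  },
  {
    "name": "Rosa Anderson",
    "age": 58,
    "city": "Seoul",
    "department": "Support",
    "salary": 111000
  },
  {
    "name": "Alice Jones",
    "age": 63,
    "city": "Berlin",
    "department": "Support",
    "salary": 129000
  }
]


Validating 6 records:
Rules: name non-empty, age > 0, salary > 0

  Row 1 (???): empty name
  Row 2 (Liam Harris): negative age: -5
  Row 3 (Alice Smith): OK
  Row 4 (Dave Moore): OK
  Row 5 (Rosa Anderson): OK
  Row 6 (Alice Jones): OK

Total errors: 2

2 errors


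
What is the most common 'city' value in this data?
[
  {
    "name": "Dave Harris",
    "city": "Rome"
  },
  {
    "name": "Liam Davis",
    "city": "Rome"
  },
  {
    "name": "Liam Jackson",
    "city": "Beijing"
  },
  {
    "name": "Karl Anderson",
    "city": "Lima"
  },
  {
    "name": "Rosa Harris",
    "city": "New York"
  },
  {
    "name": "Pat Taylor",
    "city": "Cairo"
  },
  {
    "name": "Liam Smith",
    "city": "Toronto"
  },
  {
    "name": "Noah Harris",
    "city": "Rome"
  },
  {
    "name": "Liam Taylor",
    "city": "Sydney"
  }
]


Counting 'city' values across 9 records:

  Rome: 3 ###
  Beijing: 1 #
  Lima: 1 #
  New York: 1 #
  Cairo: 1 #
  Toronto: 1 #
  Sydney: 1 #

Most common: Rome (3 times)

Rome (3 times)


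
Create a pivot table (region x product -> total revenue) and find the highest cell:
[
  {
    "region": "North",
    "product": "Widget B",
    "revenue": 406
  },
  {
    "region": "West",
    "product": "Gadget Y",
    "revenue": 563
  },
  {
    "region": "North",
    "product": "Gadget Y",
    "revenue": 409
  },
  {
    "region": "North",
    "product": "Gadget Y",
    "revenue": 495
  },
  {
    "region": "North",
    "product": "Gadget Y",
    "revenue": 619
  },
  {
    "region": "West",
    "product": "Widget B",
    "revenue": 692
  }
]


Pivot: region (rows) x product (columns) -> total revenue

     Gadget Y      Widget B    
North         1523           406  
West           563           692  

Highest: North / Gadget Y = $1523

North / Gadget Y = $1523


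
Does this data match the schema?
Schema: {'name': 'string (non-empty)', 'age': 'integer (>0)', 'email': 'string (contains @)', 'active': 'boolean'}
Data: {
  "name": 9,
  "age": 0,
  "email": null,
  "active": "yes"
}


Validating each field against schema:
  name: FAIL (9 is not a string)
  age: FAIL (0 is not > 0)
  email: FAIL (null is not a string)
  active: FAIL ("yes" is not a boolean)

Result: INVALID (4 errors: name, age, email, active)

INVALID (4 errors: name, age, email, active)


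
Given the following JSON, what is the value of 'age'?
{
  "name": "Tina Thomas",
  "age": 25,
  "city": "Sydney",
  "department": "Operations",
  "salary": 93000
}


Looking up field 'age'
Value: 25

25


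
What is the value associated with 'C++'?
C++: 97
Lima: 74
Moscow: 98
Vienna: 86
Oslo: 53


Looking up key 'C++'
Value: 97

97


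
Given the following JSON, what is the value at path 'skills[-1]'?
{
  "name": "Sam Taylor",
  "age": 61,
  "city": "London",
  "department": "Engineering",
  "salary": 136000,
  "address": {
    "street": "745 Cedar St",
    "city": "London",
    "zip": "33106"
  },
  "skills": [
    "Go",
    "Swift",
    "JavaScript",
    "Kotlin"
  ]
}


Query: skills[-1]
Path: skills -> last element
Value: Kotlin

Kotlin


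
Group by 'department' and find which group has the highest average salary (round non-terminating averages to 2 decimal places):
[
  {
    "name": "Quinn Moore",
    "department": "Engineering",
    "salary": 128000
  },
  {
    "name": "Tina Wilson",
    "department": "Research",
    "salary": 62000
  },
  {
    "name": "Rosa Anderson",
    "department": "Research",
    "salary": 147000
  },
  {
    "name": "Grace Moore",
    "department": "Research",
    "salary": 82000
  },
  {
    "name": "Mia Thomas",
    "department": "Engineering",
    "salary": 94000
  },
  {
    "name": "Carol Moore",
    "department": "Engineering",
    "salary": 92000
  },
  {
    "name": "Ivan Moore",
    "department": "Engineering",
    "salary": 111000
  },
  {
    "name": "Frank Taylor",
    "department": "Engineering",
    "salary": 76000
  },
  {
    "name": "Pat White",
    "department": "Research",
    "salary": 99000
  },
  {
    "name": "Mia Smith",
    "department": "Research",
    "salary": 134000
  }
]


Group by: department

Groups:
  Engineering: 5 people, avg salary = 501000/5 = $100200
  Research: 5 people, avg salary = 524000/5 = $104800

Highest average salary: Research ($104800)

Research ($104800)


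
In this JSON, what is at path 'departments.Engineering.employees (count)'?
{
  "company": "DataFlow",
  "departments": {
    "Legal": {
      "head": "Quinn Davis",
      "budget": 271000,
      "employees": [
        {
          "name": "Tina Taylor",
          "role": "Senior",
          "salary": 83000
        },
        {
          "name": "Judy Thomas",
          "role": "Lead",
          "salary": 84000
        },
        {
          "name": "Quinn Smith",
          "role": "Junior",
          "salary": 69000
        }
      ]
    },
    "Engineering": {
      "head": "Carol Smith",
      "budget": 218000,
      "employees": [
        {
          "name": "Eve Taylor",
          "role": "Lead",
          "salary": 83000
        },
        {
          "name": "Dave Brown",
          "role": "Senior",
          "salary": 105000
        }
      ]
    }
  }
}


Path: departments.Engineering.employees (count)

Navigate:
  -> departments
  -> Engineering
  -> employees (array, length 2)

2


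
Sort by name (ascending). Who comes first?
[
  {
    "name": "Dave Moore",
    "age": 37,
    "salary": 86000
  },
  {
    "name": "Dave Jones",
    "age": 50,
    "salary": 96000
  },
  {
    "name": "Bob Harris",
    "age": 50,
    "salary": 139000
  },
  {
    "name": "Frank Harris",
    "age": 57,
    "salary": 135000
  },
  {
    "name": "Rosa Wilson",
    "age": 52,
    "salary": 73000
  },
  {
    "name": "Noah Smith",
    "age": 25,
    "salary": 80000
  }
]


Sort by: name (ascending)

Sorted order:
  1. Bob Harris (name = Bob Harris)
  2. Dave Jones (name = Dave Jones)
  3. Dave Moore (name = Dave Moore)
  4. Frank Harris (name = Frank Harris)
  5. Noah Smith (name = Noah Smith)
  6. Rosa Wilson (name = Rosa Wilson)

First: Bob Harris

Bob Harris


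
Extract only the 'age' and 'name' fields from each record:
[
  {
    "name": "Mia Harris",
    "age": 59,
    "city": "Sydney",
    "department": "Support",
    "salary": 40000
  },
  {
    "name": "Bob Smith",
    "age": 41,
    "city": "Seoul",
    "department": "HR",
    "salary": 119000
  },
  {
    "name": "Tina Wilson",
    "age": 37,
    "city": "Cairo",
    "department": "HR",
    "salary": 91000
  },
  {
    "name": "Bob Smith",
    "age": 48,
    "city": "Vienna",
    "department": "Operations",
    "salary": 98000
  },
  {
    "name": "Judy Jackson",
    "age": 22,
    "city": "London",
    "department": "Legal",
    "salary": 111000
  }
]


Original: 5 records with fields: name, age, city, department, salary
Keep: ['age', 'name']
Drop: ['city', 'department', 'salary']
Result: 5 records, 2 fields each

[
  {
    "age": 59,
    "name": "Mia Harris"
  },
  {
    "age": 41,
    "name": "Bob Smith"
  },
  {
    "age": 37,
    "name": "Tina Wilson"
  },
  {
    "age": 48,
    "name": "Bob Smith"
  },
  {
    "age": 22,
    "name": "Judy Jackson"
  }
]


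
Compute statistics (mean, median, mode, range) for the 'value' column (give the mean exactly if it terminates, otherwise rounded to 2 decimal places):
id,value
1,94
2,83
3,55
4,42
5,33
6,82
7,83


Data: [94, 83, 55, 42, 33, 82, 83]
Count: 7
Sum: 472
Mean: 472/7 ≈ 67.43 (rounded to 2 decimal places)
Sorted: [33, 42, 55, 82, 83, 83, 94]
Median: 82.0
Mode: 83 (2 times)
Range: 94 - 33 = 61
Min: 33, Max: 94

mean≈67.43, median=82.0, mode=83, range=61


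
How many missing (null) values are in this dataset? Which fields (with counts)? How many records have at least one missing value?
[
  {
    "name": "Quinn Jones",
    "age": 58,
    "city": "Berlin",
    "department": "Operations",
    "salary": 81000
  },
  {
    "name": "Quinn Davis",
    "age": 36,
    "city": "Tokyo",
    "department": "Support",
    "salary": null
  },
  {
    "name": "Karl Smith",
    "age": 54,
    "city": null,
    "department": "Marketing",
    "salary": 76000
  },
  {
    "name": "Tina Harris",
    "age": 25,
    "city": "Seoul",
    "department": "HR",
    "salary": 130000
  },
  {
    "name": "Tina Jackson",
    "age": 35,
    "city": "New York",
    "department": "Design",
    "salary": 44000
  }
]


Checking for missing (null) values in 5 records:

  Quinn Jones: complete
  Quinn Davis: salary
  Karl Smith: city
  Tina Harris: complete
  Tina Jackson: complete

Per field:
  name: 0 missing
  age: 0 missing
  city: 1 missing
  department: 0 missing
  salary: 1 missing

Total missing values: 2
Records with any missing: 2

2 missing values (city: 1, salary: 1); 2 incomplete records


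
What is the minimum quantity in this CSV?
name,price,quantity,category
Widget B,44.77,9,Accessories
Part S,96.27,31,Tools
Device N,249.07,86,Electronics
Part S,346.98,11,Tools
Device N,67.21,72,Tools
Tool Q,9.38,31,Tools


Computing minimum quantity:
Values: [9, 31, 86, 11, 72, 31]
Min = 9

9


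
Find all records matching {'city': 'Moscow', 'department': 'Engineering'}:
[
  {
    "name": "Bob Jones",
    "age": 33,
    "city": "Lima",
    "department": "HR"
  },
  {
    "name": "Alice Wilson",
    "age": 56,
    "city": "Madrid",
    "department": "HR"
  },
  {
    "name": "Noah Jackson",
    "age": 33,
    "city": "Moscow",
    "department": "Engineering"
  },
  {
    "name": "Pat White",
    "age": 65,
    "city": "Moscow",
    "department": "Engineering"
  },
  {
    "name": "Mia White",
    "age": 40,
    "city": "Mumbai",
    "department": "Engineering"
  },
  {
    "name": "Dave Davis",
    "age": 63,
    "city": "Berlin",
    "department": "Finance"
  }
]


Search criteria: {'city': 'Moscow', 'department': 'Engineering'}

Checking 6 records:
  Bob Jones: {city: Lima, department: HR}
  Alice Wilson: {city: Madrid, department: HR}
  Noah Jackson: {city: Moscow, department: Engineering} <-- MATCH
  Pat White: {city: Moscow, department: Engineering} <-- MATCH
  Mia White: {city: Mumbai, department: Engineering}
  Dave Davis: {city: Berlin, department: Finance}

Matches: ["Noah Jackson", "Pat White"]

["Noah Jackson", "Pat White"]


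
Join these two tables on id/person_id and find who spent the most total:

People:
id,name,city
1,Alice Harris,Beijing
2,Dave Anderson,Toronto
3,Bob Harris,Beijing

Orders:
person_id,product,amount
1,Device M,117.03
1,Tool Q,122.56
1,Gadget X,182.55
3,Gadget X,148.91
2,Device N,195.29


Join on: people.id = orders.person_id

Joined rows:
  Alice Harris (Beijing) bought Device M for $117.03
  Alice Harris (Beijing) bought Tool Q for $122.56
  Alice Harris (Beijing) bought Gadget X for $182.55
  Bob Harris (Beijing) bought Gadget X for $148.91
  Dave Anderson (Toronto) bought Device N for $195.29

Total per person:
  Alice Harris: $422.14
  Dave Anderson: $195.29
  Bob Harris: $148.91

Top spender: Alice Harris ($422.14)

Alice Harris ($422.14)


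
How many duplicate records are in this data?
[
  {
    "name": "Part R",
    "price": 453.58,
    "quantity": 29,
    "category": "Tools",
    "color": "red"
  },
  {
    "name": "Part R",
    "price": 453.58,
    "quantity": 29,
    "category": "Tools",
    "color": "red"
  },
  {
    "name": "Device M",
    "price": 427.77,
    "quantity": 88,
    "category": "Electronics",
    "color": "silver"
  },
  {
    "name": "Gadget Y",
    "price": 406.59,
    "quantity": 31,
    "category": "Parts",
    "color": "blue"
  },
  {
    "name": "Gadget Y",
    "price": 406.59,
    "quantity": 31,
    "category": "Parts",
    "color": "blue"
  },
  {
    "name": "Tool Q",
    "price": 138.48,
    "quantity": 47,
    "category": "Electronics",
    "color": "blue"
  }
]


Checking 6 records for duplicates:

  Row 1: Part R ($453.58, qty 29)
  Row 2: Part R ($453.58, qty 29) <-- DUPLICATE
  Row 3: Device M ($427.77, qty 88)
  Row 4: Gadget Y ($406.59, qty 31)
  Row 5: Gadget Y ($406.59, qty 31) <-- DUPLICATE
  Row 6: Tool Q ($138.48, qty 47)

Duplicates found: 2
Unique records: 4

2 duplicates, 4 unique


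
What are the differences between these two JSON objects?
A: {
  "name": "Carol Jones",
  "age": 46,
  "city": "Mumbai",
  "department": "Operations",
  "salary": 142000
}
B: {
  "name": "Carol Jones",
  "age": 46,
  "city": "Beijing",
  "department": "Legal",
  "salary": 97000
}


Comparing each field (in key order):
  name: same
  age: same
  city: DIFFERENT
  department: DIFFERENT
  salary: DIFFERENT
Differences:
  city: Mumbai -> Beijing
  department: Operations -> Legal
  salary: 142000 -> 97000

3 field(s) changed

3 changes: city, department, salary


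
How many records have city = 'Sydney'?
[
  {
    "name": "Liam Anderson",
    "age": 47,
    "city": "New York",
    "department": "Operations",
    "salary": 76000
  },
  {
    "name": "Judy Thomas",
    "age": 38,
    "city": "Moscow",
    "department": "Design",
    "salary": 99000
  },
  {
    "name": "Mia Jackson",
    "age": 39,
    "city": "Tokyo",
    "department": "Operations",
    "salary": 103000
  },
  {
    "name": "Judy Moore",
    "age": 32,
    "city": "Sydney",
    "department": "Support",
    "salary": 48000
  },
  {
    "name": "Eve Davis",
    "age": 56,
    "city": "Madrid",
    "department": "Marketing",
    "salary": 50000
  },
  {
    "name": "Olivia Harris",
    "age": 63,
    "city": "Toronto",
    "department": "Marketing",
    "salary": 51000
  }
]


Data: 6 records
Condition: city = 'Sydney'

Checking each record:
  Liam Anderson: New York
  Judy Thomas: Moscow
  Mia Jackson: Tokyo
  Judy Moore: Sydney MATCH
  Eve Davis: Madrid
  Olivia Harris: Toronto

Count: 1

1


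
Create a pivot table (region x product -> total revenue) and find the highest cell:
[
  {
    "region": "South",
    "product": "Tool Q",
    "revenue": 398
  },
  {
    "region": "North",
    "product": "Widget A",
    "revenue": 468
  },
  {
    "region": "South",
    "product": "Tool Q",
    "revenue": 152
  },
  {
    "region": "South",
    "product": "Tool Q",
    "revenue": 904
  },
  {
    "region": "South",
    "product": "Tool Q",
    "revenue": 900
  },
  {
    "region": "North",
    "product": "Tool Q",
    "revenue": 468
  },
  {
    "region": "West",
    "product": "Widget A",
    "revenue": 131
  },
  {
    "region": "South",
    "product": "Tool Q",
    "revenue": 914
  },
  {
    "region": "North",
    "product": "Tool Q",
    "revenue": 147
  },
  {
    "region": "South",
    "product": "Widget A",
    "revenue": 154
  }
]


Pivot: region (rows) x product (columns) -> total revenue

     Tool Q        Widget A    
North          615           468  
South         3268           154  
West             0           131  

Highest: South / Tool Q = $3268

South / Tool Q = $3268


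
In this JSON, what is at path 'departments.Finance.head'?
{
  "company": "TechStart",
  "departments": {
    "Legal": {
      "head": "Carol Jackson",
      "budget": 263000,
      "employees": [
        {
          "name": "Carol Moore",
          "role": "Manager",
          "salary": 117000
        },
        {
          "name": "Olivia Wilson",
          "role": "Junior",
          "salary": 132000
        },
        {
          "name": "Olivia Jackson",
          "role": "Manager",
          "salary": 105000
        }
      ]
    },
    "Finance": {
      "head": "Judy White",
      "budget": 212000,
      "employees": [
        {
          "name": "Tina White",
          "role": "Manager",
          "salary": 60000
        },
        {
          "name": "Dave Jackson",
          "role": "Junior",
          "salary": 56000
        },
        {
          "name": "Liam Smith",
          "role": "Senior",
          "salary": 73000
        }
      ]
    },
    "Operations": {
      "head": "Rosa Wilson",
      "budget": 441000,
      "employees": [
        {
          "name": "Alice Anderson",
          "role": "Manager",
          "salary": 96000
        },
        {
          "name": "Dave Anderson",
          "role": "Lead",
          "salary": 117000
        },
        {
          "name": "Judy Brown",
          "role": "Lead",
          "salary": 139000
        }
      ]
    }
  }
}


Path: departments.Finance.head

Navigate:
  -> departments
  -> Finance
  -> head = 'Judy White'

Judy White


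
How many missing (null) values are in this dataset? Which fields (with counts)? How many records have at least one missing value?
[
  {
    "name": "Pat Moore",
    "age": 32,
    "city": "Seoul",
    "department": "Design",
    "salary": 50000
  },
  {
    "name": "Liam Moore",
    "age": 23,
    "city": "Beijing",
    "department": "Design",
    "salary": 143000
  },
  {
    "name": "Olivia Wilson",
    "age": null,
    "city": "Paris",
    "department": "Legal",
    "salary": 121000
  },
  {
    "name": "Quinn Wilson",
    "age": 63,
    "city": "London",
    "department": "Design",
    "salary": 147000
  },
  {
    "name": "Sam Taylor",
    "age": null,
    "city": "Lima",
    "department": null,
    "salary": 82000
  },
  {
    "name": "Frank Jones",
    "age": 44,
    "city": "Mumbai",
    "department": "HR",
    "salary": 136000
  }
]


Checking for missing (null) values in 6 records:

  Pat Moore: complete
  Liam Moore: complete
  Olivia Wilson: age
  Quinn Wilson: complete
  Sam Taylor: age, department
  Frank Jones: complete

Per field:
  name: 0 missing
  age: 2 missing
  city: 0 missing
  department: 1 missing
  salary: 0 missing

Total missing values: 3
Records with any missing: 2

3 missing values (age: 2, department: 1); 2 incomplete records


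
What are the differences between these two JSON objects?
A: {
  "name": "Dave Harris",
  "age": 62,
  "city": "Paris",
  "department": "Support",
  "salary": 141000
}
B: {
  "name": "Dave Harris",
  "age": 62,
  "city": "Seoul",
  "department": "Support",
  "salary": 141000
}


Comparing each field (in key order):
  name: same
  age: same
  city: DIFFERENT
  department: same
  salary: same
Differences:
  city: Paris -> Seoul

1 field(s) changed

1 change: city


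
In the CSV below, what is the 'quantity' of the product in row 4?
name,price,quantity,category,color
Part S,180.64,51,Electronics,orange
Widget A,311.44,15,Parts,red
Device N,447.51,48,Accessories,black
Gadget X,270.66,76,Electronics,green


Query: Row 4 ('Gadget X'), column 'quantity'
Value: 76

76


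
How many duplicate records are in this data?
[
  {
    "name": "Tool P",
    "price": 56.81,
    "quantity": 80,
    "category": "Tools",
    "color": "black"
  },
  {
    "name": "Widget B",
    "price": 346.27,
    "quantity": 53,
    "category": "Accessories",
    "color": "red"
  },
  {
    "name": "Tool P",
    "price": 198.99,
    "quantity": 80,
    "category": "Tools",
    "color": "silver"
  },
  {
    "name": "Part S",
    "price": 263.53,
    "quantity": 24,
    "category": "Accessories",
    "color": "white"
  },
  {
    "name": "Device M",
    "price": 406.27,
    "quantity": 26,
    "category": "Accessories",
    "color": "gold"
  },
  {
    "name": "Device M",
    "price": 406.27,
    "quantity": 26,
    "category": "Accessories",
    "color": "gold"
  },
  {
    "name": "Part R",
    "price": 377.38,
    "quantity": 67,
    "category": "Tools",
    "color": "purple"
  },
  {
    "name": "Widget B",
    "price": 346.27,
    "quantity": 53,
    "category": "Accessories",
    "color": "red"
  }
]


Checking 8 records for duplicates:

  Row 1: Tool P ($56.81, qty 80)
  Row 2: Widget B ($346.27, qty 53)
  Row 3: Tool P ($198.99, qty 80)
  Row 4: Part S ($263.53, qty 24)
  Row 5: Device M ($406.27, qty 26)
  Row 6: Device M ($406.27, qty 26) <-- DUPLICATE
  Row 7: Part R ($377.38, qty 67)
  Row 8: Widget B ($346.27, qty 53) <-- DUPLICATE

Duplicates found: 2
Unique records: 6

2 duplicates, 6 unique


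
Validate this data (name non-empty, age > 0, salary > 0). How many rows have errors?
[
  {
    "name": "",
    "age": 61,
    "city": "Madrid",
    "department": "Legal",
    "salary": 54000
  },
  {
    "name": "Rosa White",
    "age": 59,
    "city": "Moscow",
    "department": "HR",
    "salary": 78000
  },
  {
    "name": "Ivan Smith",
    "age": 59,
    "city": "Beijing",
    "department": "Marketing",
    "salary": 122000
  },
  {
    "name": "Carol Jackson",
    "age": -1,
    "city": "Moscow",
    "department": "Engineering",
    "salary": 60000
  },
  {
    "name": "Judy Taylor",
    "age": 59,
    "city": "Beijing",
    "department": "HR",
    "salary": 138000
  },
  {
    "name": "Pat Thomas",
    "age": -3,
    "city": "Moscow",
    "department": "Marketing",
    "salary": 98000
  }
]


Validating 6 records:
Rules: name non-empty, age > 0, salary > 0

  Row 1 (???): empty name
  Row 2 (Rosa White): OK
  Row 3 (Ivan Smith): OK
  Row 4 (Carol Jackson): negative age: -1
  Row 5 (Judy Taylor): OK
  Row 6 (Pat Thomas): negative age: -3

Total errors: 3

3 errors


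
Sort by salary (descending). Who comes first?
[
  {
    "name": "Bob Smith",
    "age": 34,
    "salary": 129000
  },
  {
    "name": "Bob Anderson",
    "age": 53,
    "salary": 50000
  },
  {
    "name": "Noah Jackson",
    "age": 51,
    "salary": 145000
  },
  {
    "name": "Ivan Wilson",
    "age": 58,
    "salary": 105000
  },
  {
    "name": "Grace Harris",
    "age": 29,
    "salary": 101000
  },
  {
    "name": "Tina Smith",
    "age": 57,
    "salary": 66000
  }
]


Sort by: salary (descending)

Sorted order:
  1. Noah Jackson (salary = 145000)
  2. Bob Smith (salary = 129000)
  3. Ivan Wilson (salary = 105000)
  4. Grace Harris (salary = 101000)
  5. Tina Smith (salary = 66000)
  6. Bob Anderson (salary = 50000)

First: Noah Jackson

Noah Jackson


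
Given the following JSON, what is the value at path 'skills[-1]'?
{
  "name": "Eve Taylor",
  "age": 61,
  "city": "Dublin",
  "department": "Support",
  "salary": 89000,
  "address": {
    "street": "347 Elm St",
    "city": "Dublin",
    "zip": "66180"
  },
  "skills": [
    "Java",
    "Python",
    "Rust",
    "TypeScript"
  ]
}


Query: skills[-1]
Path: skills -> last element
Value: TypeScript

TypeScript


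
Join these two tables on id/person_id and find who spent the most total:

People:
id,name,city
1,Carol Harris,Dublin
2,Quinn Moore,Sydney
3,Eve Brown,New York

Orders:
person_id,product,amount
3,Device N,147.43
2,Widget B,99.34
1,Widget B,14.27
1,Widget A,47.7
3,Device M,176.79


Join on: people.id = orders.person_id

Joined rows:
  Eve Brown (New York) bought Device N for $147.43
  Quinn Moore (Sydney) bought Widget B for $99.34
  Carol Harris (Dublin) bought Widget B for $14.27
  Carol Harris (Dublin) bought Widget A for $47.7
  Eve Brown (New York) bought Device M for $176.79

Total per person:
  Eve Brown: $324.22
  Quinn Moore: $99.34
  Carol Harris: $61.97

Top spender: Eve Brown ($324.22)

Eve Brown ($324.22)


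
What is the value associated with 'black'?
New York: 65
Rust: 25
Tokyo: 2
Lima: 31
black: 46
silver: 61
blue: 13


Looking up key 'black'
Value: 46

46


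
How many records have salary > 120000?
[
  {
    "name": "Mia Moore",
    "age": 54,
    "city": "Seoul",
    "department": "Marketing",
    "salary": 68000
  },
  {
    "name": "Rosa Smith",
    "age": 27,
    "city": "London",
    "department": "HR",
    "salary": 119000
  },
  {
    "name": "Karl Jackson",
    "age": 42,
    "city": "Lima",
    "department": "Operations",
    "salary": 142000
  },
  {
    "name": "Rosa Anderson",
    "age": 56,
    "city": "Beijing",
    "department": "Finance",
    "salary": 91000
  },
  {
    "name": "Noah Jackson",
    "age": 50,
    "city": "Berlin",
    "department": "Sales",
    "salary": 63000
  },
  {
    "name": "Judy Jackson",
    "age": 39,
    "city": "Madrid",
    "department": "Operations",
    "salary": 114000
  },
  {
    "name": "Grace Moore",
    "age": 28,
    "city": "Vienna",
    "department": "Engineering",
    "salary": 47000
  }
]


Data: 7 records
Condition: salary > 120000

Checking each record:
  Mia Moore: 68000
  Rosa Smith: 119000
  Karl Jackson: 142000 MATCH
  Rosa Anderson: 91000
  Noah Jackson: 63000
  Judy Jackson: 114000
  Grace Moore: 47000

Count: 1

1
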